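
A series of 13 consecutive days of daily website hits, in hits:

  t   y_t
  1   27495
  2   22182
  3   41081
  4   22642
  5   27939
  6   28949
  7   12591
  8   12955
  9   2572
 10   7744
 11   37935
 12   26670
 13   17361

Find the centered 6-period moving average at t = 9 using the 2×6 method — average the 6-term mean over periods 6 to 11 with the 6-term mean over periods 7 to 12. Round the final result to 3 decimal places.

Sum over 6–11: 28949 + 12591 + 12955 + 2572 + 7744 + 37935 = 102746
Sum over 7–12: 12591 + 12955 + 2572 + 7744 + 37935 + 26670 = 100467
CMA at t=9 = (102746 + 100467) / (2·6) = 203213 / 12 = 16934.417

16934.417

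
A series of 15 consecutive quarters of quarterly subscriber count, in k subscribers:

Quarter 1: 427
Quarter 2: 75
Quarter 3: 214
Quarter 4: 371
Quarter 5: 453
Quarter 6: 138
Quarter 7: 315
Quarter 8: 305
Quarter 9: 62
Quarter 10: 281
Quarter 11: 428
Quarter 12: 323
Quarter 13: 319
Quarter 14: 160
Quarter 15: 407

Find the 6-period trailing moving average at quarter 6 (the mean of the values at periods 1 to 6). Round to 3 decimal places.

Sum of periods 1–6: 427 + 75 + 214 + 371 + 453 + 138 = 1678
Divide by 6: 1678 / 6 = 279.667

279.667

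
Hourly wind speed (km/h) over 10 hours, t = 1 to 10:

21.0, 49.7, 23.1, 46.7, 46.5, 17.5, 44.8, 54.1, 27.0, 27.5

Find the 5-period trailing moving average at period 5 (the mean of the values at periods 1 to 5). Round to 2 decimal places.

Sum of periods 1–5: 21.0 + 49.7 + 23.1 + 46.7 + 46.5 = 187.0
Divide by 5: 187.0 / 5 = 37.40

37.40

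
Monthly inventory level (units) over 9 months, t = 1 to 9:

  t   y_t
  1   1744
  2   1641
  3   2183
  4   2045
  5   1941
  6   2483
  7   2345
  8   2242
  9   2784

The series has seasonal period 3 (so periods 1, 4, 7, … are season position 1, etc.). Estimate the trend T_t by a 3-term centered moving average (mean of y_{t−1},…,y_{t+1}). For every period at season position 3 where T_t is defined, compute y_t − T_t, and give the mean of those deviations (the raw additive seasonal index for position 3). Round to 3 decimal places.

226.667

Season position 3 occurs at t = 3, 6 (where T_t is defined).
t=3: T_3 = 1956.33333; y_3 − T_3 = 2183 − 1956.33333 = 226.66667
t=6: T_6 = 2256.33333; y_6 − T_6 = 2483 − 2256.33333 = 226.66667
Mean deviation: (226.66667 + 226.66667) / 2 = 226.667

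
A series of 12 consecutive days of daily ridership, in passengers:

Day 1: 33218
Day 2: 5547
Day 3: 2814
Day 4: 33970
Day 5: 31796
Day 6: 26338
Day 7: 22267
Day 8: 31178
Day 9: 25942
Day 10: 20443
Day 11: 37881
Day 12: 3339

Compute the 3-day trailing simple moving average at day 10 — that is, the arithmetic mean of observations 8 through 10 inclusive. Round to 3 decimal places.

Sum of periods 8–10: 31178 + 25942 + 20443 = 77563
Divide by 3: 77563 / 3 = 25854.333

25854.333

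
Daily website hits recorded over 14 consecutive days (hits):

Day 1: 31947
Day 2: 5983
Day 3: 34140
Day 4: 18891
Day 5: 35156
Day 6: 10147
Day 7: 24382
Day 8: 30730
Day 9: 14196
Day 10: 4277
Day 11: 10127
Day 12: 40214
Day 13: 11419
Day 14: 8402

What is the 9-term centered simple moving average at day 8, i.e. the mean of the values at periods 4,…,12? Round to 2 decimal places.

Sum of periods 4–12: 18891 + 35156 + 10147 + 24382 + 30730 + 14196 + 4277 + 10127 + 40214 = 188120
Divide by 9: 188120 / 9 = 20902.22

20902.22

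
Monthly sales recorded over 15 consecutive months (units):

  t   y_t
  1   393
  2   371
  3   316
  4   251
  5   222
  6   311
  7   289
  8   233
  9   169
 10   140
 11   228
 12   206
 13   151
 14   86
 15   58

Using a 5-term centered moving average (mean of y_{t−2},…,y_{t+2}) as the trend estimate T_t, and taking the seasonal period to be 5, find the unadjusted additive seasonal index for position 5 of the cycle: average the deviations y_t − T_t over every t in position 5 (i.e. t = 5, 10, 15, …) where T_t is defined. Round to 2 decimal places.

-55.50

Season position 5 occurs at t = 5, 10 (where T_t is defined).
t=5: T_5 = 277.8000; y_5 − T_5 = 222 − 277.8000 = -55.8000
t=10: T_10 = 195.2000; y_10 − T_10 = 140 − 195.2000 = -55.2000
Mean deviation: (-55.8000 + -55.2000) / 2 = -55.50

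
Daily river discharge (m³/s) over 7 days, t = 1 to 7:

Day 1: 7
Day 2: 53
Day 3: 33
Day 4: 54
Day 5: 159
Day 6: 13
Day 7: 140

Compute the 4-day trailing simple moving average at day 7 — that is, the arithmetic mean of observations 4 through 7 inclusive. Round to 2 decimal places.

Sum of periods 4–7: 54 + 159 + 13 + 140 = 366
Divide by 4: 366 / 4 = 91.50

91.50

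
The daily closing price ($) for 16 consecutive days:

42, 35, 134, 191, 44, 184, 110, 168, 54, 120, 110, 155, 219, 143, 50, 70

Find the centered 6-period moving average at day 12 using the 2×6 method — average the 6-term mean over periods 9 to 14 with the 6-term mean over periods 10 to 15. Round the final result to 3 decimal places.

Sum over 9–14: 54 + 120 + 110 + 155 + 219 + 143 = 801
Sum over 10–15: 120 + 110 + 155 + 219 + 143 + 50 = 797
CMA at t=12 = (801 + 797) / (2·6) = 1598 / 12 = 133.167

133.167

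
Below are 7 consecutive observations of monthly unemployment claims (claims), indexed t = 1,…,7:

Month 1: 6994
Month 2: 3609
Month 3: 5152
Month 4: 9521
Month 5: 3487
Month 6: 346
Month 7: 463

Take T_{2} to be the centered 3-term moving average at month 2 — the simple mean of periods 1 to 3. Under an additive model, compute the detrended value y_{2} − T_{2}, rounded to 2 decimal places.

Trend T_2 = (6994 + 3609 + 5152) / 3 = 15755/3 = 5251.6667
Detrended value: 3609 − 5251.6667 = -1642.67

-1642.67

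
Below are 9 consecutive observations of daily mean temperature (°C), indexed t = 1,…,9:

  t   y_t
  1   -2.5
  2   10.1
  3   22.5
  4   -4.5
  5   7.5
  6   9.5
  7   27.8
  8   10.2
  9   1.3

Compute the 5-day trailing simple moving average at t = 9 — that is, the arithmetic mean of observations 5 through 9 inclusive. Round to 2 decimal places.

11.26

Sum of periods 5–9: 7.5 + 9.5 + 27.8 + 10.2 + 1.3 = 56.3
Divide by 5: 56.3 / 5 = 11.26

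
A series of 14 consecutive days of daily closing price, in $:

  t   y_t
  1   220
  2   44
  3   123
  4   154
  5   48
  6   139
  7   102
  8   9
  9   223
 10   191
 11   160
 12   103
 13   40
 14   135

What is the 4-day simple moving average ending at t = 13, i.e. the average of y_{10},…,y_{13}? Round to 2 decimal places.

Sum of periods 10–13: 191 + 160 + 103 + 40 = 494
Divide by 4: 494 / 4 = 123.50

123.50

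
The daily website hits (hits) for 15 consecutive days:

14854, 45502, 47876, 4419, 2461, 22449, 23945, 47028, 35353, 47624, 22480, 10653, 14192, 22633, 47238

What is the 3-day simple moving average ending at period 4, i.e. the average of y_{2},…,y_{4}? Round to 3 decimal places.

32599.000

Sum of periods 2–4: 45502 + 47876 + 4419 = 97797
Divide by 3: 97797 / 3 = 32599.000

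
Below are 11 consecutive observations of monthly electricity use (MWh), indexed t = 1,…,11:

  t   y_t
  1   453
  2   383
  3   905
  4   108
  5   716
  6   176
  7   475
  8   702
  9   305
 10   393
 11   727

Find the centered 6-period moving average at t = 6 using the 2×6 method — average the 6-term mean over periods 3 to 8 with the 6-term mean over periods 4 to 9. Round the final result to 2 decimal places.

463.67

Sum over 3–8: 905 + 108 + 716 + 176 + 475 + 702 = 3082
Sum over 4–9: 108 + 716 + 176 + 475 + 702 + 305 = 2482
CMA at t=6 = (3082 + 2482) / (2·6) = 5564 / 12 = 463.67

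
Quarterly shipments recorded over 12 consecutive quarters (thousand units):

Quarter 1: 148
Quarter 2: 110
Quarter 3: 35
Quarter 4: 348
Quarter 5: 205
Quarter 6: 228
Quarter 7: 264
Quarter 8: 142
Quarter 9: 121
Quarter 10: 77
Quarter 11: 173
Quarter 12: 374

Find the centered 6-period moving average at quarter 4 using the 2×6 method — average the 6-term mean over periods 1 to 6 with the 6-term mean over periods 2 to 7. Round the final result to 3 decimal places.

Sum over 1–6: 148 + 110 + 35 + 348 + 205 + 228 = 1074
Sum over 2–7: 110 + 35 + 348 + 205 + 228 + 264 = 1190
CMA at t=4 = (1074 + 1190) / (2·6) = 2264 / 12 = 188.667

188.667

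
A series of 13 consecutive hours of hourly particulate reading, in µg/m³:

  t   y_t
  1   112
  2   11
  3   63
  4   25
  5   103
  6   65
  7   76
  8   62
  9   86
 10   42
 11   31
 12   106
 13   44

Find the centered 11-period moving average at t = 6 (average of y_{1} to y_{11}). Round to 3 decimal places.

Sum of periods 1–11: 112 + 11 + 63 + 25 + 103 + 65 + 76 + 62 + 86 + 42 + 31 = 676
Divide by 11: 676 / 11 = 61.455

61.455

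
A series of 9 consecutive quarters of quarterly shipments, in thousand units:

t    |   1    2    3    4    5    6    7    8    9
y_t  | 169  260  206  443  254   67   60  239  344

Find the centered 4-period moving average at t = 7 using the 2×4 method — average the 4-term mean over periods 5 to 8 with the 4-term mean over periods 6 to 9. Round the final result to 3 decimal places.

166.250

Sum over 5–8: 254 + 67 + 60 + 239 = 620
Sum over 6–9: 67 + 60 + 239 + 344 = 710
CMA at t=7 = (620 + 710) / (2·4) = 1330 / 8 = 166.250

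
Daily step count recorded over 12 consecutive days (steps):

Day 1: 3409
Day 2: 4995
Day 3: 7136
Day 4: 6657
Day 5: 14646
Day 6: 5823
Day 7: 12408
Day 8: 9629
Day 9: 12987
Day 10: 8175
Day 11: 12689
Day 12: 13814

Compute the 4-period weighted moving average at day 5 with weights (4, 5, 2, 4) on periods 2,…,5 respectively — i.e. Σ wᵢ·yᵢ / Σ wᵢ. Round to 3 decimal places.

8503.867

Weighted sum: 4·4995 + 5·7136 + 2·6657 + 4·14646 = 19980 + 35680 + 13314 + 58584 = 127558
Weight total: 4 + 5 + 2 + 4 = 15
WMA = 127558 / 15 = 8503.867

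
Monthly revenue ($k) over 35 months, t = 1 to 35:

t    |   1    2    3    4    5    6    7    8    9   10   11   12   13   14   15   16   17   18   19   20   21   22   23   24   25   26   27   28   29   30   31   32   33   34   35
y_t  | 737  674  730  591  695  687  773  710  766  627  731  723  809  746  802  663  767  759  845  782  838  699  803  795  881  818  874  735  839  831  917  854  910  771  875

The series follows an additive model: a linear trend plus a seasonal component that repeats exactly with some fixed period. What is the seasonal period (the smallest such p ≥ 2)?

6

First differences y_{t+1} − y_t: -63, 56, -139, 104, -8, 86, -63, 56, -139, 104, -8, 86, -63, 56, …
The difference pattern repeats every 6 terms and not for any smaller step, so p = 6.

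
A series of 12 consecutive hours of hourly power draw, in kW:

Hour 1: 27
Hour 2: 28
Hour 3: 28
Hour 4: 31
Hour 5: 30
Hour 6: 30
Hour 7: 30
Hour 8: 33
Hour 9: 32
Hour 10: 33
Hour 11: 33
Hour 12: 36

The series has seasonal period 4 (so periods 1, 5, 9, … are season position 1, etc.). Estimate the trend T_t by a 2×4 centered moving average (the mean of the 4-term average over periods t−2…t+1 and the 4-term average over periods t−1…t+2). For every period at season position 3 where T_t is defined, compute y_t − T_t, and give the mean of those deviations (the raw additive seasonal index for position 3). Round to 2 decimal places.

-0.94

Season position 3 occurs at t = 3, 7 (where T_t is defined).
t=3: T_3 = 28.8750; y_3 − T_3 = 28 − 28.8750 = -0.8750
t=7: T_7 = 31.0000; y_7 − T_7 = 30 − 31.0000 = -1.0000
Mean deviation: (-0.8750 + -1.0000) / 2 = -0.94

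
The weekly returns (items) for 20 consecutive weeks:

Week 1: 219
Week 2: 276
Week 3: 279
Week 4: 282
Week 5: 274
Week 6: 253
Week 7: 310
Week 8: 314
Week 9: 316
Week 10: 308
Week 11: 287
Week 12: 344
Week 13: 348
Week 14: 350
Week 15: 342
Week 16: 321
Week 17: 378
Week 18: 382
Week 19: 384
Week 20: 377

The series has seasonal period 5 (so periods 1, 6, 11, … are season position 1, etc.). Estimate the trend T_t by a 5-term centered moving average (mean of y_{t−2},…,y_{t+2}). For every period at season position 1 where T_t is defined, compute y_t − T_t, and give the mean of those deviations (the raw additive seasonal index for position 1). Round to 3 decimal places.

-33.600

Season position 1 occurs at t = 6, 11, 16 (where T_t is defined).
t=6: T_6 = 286.60000; y_6 − T_6 = 253 − 286.60000 = -33.60000
t=11: T_11 = 320.60000; y_11 − T_11 = 287 − 320.60000 = -33.60000
t=16: T_16 = 354.60000; y_16 − T_16 = 321 − 354.60000 = -33.60000
Mean deviation: (-33.60000 + -33.60000 + -33.60000) / 3 = -33.600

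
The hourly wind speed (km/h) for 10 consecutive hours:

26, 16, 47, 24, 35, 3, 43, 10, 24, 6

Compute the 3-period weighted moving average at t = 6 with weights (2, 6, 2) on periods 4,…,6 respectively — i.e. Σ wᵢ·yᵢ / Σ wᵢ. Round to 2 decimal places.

26.40

Weighted sum: 2·24 + 6·35 + 2·3 = 48 + 210 + 6 = 264
Weight total: 2 + 6 + 2 = 10
WMA = 264 / 10 = 26.40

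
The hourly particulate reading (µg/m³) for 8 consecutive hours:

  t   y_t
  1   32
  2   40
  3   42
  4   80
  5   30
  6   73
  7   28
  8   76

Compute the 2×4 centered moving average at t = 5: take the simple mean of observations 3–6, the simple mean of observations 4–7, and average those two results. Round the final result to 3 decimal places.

54.500

Sum over 3–6: 42 + 80 + 30 + 73 = 225
Sum over 4–7: 80 + 30 + 73 + 28 = 211
CMA at t=5 = (225 + 211) / (2·4) = 436 / 8 = 54.500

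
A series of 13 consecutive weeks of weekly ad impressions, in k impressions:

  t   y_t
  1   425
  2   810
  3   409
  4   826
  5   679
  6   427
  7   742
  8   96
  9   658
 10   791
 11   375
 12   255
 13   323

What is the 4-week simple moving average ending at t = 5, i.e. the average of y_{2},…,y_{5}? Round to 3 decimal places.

681.000

Sum of periods 2–5: 810 + 409 + 826 + 679 = 2724
Divide by 4: 2724 / 4 = 681.000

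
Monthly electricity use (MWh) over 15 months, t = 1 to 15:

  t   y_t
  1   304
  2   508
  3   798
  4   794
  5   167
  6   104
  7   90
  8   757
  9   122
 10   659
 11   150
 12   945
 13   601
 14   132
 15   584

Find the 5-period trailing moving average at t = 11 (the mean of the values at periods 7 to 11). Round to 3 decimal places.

355.600

Sum of periods 7–11: 90 + 757 + 122 + 659 + 150 = 1778
Divide by 5: 1778 / 5 = 355.600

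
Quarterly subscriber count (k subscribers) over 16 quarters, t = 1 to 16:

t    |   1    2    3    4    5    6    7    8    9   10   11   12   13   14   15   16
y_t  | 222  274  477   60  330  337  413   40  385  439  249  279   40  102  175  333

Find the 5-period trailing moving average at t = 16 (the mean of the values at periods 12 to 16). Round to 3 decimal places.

185.800

Sum of periods 12–16: 279 + 40 + 102 + 175 + 333 = 929
Divide by 5: 929 / 5 = 185.800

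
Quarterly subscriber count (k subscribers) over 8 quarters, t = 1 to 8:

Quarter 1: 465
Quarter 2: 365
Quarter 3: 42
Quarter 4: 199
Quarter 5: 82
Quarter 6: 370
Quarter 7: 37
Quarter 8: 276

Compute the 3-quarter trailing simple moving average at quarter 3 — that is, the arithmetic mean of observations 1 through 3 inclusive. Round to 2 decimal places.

Sum of periods 1–3: 465 + 365 + 42 = 872
Divide by 3: 872 / 3 = 290.67

290.67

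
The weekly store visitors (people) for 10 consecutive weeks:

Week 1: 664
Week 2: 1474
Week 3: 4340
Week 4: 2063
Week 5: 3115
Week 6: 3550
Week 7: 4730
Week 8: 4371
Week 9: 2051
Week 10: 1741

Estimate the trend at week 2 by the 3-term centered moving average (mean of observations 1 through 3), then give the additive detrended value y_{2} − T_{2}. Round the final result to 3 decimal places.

Trend T_2 = (664 + 1474 + 4340) / 3 = 6478/3 = 2159.33333
Detrended value: 1474 − 2159.33333 = -685.333

-685.333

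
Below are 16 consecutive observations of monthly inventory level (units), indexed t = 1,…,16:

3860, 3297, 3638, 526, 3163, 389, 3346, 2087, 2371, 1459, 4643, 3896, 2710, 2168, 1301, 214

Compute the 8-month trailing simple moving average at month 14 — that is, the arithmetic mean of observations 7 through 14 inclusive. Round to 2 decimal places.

Sum of periods 7–14: 3346 + 2087 + 2371 + 1459 + 4643 + 3896 + 2710 + 2168 = 22680
Divide by 8: 22680 / 8 = 2835.00

2835.00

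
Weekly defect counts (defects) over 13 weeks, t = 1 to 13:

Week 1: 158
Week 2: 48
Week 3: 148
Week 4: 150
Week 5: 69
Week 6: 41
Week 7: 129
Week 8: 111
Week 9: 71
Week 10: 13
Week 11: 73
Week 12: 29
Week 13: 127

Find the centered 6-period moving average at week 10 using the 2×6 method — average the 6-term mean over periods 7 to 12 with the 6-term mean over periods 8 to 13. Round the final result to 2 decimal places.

Sum over 7–12: 129 + 111 + 71 + 13 + 73 + 29 = 426
Sum over 8–13: 111 + 71 + 13 + 73 + 29 + 127 = 424
CMA at t=10 = (426 + 424) / (2·6) = 850 / 12 = 70.83

70.83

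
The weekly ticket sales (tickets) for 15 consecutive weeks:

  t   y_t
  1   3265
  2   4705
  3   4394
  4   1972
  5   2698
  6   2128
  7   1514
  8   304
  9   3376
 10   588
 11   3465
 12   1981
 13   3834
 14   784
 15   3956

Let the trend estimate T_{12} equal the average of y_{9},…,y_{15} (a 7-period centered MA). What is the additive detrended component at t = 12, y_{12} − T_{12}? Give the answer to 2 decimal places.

Trend T_12 = (3376 + 588 + 3465 + 1981 + 3834 + 784 + 3956) / 7 = 17984/7 = 2569.1429
Detrended value: 1981 − 2569.1429 = -588.14

-588.14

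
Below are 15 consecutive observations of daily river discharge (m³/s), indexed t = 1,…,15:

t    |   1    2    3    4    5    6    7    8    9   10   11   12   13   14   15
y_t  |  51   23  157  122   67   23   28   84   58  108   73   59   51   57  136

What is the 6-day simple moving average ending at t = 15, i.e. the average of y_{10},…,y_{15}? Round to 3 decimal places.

Sum of periods 10–15: 108 + 73 + 59 + 51 + 57 + 136 = 484
Divide by 6: 484 / 6 = 80.667

80.667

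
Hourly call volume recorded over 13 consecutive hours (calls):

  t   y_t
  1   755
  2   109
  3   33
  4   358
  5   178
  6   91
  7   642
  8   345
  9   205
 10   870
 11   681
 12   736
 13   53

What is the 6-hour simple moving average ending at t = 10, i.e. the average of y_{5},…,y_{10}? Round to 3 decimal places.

Sum of periods 5–10: 178 + 91 + 642 + 345 + 205 + 870 = 2331
Divide by 6: 2331 / 6 = 388.500

388.500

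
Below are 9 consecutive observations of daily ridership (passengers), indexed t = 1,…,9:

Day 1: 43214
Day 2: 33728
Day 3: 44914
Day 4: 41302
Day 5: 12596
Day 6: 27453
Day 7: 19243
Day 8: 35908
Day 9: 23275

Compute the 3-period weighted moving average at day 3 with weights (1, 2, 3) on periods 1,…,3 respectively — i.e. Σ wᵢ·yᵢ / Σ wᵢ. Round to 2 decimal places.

40902.00

Weighted sum: 1·43214 + 2·33728 + 3·44914 = 43214 + 67456 + 134742 = 245412
Weight total: 1 + 2 + 3 = 6
WMA = 245412 / 6 = 40902.00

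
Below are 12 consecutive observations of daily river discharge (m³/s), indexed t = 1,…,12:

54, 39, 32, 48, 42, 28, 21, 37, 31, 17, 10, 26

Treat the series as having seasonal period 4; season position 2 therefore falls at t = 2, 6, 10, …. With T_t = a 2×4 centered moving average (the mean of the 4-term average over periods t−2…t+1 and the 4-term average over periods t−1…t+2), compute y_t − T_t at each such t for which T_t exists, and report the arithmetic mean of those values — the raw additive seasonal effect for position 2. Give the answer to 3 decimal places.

-5.375

Season position 2 occurs at t = 6, 10 (where T_t is defined).
t=6: T_6 = 33.37500; y_6 − T_6 = 28 − 33.37500 = -5.37500
t=10: T_10 = 22.37500; y_10 − T_10 = 17 − 22.37500 = -5.37500
Mean deviation: (-5.37500 + -5.37500) / 2 = -5.375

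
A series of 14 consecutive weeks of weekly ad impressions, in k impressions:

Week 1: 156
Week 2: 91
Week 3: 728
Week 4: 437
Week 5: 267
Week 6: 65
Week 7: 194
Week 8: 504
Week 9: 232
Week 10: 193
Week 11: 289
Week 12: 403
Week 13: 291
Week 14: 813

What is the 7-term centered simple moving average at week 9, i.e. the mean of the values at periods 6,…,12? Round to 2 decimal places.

Sum of periods 6–12: 65 + 194 + 504 + 232 + 193 + 289 + 403 = 1880
Divide by 7: 1880 / 7 = 268.57

268.57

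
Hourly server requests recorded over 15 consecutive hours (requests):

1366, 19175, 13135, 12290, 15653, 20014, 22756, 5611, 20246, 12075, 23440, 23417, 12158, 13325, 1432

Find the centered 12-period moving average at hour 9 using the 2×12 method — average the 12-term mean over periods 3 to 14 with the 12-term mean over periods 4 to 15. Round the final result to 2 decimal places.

Sum over 3–14: 13135 + 12290 + 15653 + 20014 + 22756 + 5611 + 20246 + 12075 + 23440 + 23417 + 12158 + 13325 = 194120
Sum over 4–15: 12290 + 15653 + 20014 + 22756 + 5611 + 20246 + 12075 + 23440 + 23417 + 12158 + 13325 + 1432 = 182417
CMA at t=9 = (194120 + 182417) / (2·12) = 376537 / 24 = 15689.04

15689.04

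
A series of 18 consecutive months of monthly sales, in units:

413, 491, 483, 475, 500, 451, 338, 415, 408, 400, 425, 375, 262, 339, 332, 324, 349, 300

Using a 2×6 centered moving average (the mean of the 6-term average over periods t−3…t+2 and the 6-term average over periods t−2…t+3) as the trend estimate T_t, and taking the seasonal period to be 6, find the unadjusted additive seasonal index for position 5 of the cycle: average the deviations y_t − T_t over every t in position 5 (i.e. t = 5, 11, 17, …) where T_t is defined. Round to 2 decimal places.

50.25

Season position 5 occurs at t = 5, 11 (where T_t is defined).
t=5: T_5 = 450.0000; y_5 − T_5 = 500 − 450.0000 = 50.0000
t=11: T_11 = 374.5000; y_11 − T_11 = 425 − 374.5000 = 50.5000
Mean deviation: (50.0000 + 50.5000) / 2 = 50.25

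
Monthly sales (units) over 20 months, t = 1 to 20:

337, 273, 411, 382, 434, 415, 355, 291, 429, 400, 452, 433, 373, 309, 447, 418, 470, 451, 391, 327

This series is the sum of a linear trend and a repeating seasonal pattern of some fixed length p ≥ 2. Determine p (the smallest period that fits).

6

First differences y_{t+1} − y_t: -64, 138, -29, 52, -19, -60, -64, 138, -29, 52, -19, -60, -64, 138, …
The difference pattern repeats every 6 terms and not for any smaller step, so p = 6.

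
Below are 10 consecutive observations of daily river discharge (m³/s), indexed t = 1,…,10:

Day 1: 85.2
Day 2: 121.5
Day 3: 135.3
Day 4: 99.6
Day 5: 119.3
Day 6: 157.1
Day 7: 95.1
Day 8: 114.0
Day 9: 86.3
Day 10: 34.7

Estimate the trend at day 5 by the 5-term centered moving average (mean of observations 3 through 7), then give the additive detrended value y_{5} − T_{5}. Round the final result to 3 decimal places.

Trend T_5 = (135.3 + 99.6 + 119.3 + 157.1 + 95.1) / 5 = 606.4/5 = 121.28000
Detrended value: 119.3 − 121.28000 = -1.980

-1.980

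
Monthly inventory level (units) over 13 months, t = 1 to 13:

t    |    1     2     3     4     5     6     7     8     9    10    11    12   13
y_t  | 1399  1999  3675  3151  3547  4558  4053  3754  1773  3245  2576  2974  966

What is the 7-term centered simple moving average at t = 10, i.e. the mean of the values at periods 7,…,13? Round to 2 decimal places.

Sum of periods 7–13: 4053 + 3754 + 1773 + 3245 + 2576 + 2974 + 966 = 19341
Divide by 7: 19341 / 7 = 2763.00

2763.00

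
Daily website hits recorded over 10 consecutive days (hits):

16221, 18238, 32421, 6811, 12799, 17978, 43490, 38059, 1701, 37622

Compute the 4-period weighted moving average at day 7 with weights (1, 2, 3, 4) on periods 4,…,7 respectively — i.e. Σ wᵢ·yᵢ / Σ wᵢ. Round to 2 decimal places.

Weighted sum: 1·6811 + 2·12799 + 3·17978 + 4·43490 = 6811 + 25598 + 53934 + 173960 = 260303
Weight total: 1 + 2 + 3 + 4 = 10
WMA = 260303 / 10 = 26030.30

26030.30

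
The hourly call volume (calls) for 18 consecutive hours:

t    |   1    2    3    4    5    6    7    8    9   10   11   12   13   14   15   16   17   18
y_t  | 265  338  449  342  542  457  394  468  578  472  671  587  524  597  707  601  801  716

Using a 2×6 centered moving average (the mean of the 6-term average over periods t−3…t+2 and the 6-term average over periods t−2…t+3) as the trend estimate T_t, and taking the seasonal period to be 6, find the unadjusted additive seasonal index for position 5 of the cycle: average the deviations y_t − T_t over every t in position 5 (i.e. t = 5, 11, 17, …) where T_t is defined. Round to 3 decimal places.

Season position 5 occurs at t = 5, 11 (where T_t is defined).
t=5: T_5 = 431.16667; y_5 − T_5 = 542 − 431.16667 = 110.83333
t=11: T_11 = 560.75000; y_11 − T_11 = 671 − 560.75000 = 110.25000
Mean deviation: (110.83333 + 110.25000) / 2 = 110.542

110.542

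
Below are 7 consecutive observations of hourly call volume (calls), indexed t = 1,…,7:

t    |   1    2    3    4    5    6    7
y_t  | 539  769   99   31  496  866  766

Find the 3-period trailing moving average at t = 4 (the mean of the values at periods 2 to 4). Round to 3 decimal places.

Sum of periods 2–4: 769 + 99 + 31 = 899
Divide by 3: 899 / 3 = 299.667

299.667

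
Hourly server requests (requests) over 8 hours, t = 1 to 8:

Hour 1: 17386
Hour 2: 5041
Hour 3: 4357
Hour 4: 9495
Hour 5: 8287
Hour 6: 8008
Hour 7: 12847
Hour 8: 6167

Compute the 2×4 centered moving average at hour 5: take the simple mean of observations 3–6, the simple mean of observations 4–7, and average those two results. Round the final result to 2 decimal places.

8598.00

Sum over 3–6: 4357 + 9495 + 8287 + 8008 = 30147
Sum over 4–7: 9495 + 8287 + 8008 + 12847 = 38637
CMA at t=5 = (30147 + 38637) / (2·4) = 68784 / 8 = 8598.00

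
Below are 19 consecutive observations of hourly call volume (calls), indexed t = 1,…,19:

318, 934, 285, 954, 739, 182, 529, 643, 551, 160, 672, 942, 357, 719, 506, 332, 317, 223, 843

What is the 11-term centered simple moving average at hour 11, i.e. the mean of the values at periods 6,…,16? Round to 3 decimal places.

508.455

Sum of periods 6–16: 182 + 529 + 643 + 551 + 160 + 672 + 942 + 357 + 719 + 506 + 332 = 5593
Divide by 11: 5593 / 11 = 508.455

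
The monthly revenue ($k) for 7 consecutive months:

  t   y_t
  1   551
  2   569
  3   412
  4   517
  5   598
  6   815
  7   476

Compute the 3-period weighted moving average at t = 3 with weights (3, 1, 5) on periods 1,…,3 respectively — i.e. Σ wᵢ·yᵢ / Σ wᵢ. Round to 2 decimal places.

475.78

Weighted sum: 3·551 + 1·569 + 5·412 = 1653 + 569 + 2060 = 4282
Weight total: 3 + 1 + 5 = 9
WMA = 4282 / 9 = 475.78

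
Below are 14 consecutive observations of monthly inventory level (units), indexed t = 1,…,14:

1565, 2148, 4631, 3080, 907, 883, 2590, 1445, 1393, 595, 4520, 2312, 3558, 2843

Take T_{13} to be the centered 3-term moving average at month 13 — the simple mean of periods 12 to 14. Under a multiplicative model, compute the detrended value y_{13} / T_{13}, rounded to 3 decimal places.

Trend T_13 = (2312 + 3558 + 2843) / 3 = 8713/3 = 2904.33333
Ratio to trend: 3558 / 2904.33333 = 1.225

1.225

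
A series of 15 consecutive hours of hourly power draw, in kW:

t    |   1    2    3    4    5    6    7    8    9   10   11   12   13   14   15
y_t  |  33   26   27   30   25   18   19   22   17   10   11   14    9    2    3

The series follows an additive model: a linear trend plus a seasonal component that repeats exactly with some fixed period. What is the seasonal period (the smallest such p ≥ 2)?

4

First differences y_{t+1} − y_t: -7, 1, 3, -5, -7, 1, 3, -5, -7, 1, …
The difference pattern repeats every 4 terms and not for any smaller step, so p = 4.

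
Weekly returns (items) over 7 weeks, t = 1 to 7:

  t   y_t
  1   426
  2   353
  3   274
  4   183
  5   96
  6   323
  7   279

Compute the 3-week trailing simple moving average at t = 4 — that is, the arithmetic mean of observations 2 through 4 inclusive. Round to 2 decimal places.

Sum of periods 2–4: 353 + 274 + 183 = 810
Divide by 3: 810 / 3 = 270.00

270.00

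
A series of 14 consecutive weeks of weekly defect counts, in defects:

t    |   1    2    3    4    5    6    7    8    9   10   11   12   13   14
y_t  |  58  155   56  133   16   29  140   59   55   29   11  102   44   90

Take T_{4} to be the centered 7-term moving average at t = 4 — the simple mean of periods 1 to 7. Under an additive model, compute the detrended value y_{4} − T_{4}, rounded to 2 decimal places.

Trend T_4 = (58 + 155 + 56 + 133 + 16 + 29 + 140) / 7 = 587/7 = 83.8571
Detrended value: 133 − 83.8571 = 49.14

49.14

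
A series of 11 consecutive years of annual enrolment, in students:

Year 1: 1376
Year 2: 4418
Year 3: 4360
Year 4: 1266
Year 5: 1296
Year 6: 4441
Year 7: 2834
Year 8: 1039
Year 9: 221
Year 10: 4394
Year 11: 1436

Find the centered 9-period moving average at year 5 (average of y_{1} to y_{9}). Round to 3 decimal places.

Sum of periods 1–9: 1376 + 4418 + 4360 + 1266 + 1296 + 4441 + 2834 + 1039 + 221 = 21251
Divide by 9: 21251 / 9 = 2361.222

2361.222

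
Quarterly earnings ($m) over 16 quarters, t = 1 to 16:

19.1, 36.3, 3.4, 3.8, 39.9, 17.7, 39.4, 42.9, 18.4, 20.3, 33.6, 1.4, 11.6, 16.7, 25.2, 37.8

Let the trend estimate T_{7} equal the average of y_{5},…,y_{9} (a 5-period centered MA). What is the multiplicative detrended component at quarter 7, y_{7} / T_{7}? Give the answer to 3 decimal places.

Trend T_7 = (39.9 + 17.7 + 39.4 + 42.9 + 18.4) / 5 = 158.3/5 = 31.66000
Ratio to trend: 39.4 / 31.66000 = 1.244

1.244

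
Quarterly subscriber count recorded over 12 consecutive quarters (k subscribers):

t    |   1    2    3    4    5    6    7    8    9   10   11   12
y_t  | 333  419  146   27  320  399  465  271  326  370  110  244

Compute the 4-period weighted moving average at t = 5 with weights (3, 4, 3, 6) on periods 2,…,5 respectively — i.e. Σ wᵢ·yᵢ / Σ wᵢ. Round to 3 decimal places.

Weighted sum: 3·419 + 4·146 + 3·27 + 6·320 = 1257 + 584 + 81 + 1920 = 3842
Weight total: 3 + 4 + 3 + 6 = 16
WMA = 3842 / 16 = 240.125

240.125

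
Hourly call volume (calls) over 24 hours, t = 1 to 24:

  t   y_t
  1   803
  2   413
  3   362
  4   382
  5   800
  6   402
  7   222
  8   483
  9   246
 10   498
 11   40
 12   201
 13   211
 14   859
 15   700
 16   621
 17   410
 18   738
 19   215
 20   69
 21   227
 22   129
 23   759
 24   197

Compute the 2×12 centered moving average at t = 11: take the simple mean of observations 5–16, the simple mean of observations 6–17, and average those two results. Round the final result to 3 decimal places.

424.000

Sum over 5–16: 800 + 402 + 222 + 483 + 246 + 498 + 40 + 201 + 211 + 859 + 700 + 621 = 5283
Sum over 6–17: 402 + 222 + 483 + 246 + 498 + 40 + 201 + 211 + 859 + 700 + 621 + 410 = 4893
CMA at t=11 = (5283 + 4893) / (2·12) = 10176 / 24 = 424.000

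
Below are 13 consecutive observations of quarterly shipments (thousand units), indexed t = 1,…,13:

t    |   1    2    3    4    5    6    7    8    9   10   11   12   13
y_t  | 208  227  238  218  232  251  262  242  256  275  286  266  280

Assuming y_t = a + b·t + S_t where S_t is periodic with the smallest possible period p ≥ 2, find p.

First differences y_{t+1} − y_t: 19, 11, -20, 14, 19, 11, -20, 14, 19, 11, …
The difference pattern repeats every 4 terms and not for any smaller step, so p = 4.

4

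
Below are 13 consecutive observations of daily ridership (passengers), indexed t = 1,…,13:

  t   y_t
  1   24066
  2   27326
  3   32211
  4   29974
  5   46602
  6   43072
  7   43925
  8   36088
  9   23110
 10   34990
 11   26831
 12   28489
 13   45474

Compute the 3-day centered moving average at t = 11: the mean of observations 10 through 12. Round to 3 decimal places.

Sum of periods 10–12: 34990 + 26831 + 28489 = 90310
Divide by 3: 90310 / 3 = 30103.333

30103.333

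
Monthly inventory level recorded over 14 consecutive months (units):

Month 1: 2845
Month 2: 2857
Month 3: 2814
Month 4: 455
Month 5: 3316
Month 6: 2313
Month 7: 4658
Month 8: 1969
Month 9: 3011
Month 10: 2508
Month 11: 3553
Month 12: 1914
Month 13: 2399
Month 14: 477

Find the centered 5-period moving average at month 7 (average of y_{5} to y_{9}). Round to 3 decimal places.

3053.400

Sum of periods 5–9: 3316 + 2313 + 4658 + 1969 + 3011 = 15267
Divide by 5: 15267 / 5 = 3053.400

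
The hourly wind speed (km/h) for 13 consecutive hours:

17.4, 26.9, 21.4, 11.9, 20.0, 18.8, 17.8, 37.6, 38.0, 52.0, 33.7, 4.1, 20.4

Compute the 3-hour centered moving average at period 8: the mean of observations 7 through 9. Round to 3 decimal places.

31.133

Sum of periods 7–9: 17.8 + 37.6 + 38.0 = 93.4
Divide by 3: 93.4 / 3 = 31.133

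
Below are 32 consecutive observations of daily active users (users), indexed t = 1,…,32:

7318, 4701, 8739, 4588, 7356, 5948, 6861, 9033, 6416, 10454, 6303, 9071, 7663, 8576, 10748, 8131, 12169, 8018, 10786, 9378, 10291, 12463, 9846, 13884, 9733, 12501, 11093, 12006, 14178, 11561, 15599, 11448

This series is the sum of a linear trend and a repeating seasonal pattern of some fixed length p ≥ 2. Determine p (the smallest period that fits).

First differences y_{t+1} − y_t: -2617, 4038, -4151, 2768, -1408, 913, 2172, -2617, 4038, -4151, 2768, -1408, 913, 2172, -2617, 4038, …
The difference pattern repeats every 7 terms and not for any smaller step, so p = 7.

7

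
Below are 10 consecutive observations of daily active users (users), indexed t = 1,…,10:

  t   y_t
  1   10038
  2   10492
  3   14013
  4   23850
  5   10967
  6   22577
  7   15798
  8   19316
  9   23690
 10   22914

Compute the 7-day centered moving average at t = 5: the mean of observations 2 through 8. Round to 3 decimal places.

Sum of periods 2–8: 10492 + 14013 + 23850 + 10967 + 22577 + 15798 + 19316 = 117013
Divide by 7: 117013 / 7 = 16716.143

16716.143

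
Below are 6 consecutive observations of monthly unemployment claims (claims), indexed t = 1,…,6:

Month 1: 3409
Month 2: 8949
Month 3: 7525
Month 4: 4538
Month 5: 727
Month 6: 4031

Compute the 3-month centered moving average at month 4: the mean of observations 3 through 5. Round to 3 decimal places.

4263.333

Sum of periods 3–5: 7525 + 4538 + 727 = 12790
Divide by 3: 12790 / 3 = 4263.333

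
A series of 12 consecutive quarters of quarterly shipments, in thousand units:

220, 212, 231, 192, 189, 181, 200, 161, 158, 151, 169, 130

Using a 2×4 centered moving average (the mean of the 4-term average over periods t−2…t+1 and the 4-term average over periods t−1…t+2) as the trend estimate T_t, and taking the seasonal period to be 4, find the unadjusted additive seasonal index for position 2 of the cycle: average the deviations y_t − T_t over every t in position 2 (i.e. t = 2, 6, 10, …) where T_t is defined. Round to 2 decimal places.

-5.25

Season position 2 occurs at t = 6, 10 (where T_t is defined).
t=6: T_6 = 186.6250; y_6 − T_6 = 181 − 186.6250 = -5.6250
t=10: T_10 = 155.8750; y_10 − T_10 = 151 − 155.8750 = -4.8750
Mean deviation: (-5.6250 + -4.8750) / 2 = -5.25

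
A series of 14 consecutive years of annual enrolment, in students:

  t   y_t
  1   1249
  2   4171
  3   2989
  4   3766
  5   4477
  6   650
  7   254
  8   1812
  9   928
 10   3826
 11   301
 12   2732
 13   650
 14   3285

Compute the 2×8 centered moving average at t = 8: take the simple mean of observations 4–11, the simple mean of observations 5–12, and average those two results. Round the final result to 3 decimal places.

1937.125

Sum over 4–11: 3766 + 4477 + 650 + 254 + 1812 + 928 + 3826 + 301 = 16014
Sum over 5–12: 4477 + 650 + 254 + 1812 + 928 + 3826 + 301 + 2732 = 14980
CMA at t=8 = (16014 + 14980) / (2·8) = 30994 / 16 = 1937.125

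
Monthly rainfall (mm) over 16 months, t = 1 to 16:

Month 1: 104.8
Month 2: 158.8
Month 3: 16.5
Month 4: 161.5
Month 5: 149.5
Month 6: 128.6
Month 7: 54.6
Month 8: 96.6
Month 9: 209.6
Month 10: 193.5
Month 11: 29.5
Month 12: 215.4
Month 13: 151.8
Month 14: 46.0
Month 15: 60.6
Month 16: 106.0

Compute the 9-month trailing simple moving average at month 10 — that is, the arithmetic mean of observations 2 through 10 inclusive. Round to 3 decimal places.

129.911

Sum of periods 2–10: 158.8 + 16.5 + 161.5 + 149.5 + 128.6 + 54.6 + 96.6 + 209.6 + 193.5 = 1169.2
Divide by 9: 1169.2 / 9 = 129.911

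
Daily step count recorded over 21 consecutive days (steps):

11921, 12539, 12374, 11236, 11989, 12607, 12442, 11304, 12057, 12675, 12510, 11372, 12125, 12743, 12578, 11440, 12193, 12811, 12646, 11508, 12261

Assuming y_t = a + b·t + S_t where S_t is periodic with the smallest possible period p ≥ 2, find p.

4

First differences y_{t+1} − y_t: 618, -165, -1138, 753, 618, -165, -1138, 753, 618, -165, …
The difference pattern repeats every 4 terms and not for any smaller step, so p = 4.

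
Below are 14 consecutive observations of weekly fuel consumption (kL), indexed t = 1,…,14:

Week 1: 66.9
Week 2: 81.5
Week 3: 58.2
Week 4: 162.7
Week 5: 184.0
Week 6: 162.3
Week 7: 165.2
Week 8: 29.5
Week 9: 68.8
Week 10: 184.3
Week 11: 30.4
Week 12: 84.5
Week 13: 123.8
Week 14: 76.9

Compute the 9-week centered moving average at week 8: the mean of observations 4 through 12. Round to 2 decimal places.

Sum of periods 4–12: 162.7 + 184.0 + 162.3 + 165.2 + 29.5 + 68.8 + 184.3 + 30.4 + 84.5 = 1071.7
Divide by 9: 1071.7 / 9 = 119.08

119.08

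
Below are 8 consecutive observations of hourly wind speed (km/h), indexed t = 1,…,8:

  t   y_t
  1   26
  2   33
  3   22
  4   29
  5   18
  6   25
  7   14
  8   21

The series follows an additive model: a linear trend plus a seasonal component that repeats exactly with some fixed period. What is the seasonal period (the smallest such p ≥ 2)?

2

First differences y_{t+1} − y_t: 7, -11, 7, -11, 7, -11, …
The difference pattern repeats every 2 terms and not for any smaller step, so p = 2.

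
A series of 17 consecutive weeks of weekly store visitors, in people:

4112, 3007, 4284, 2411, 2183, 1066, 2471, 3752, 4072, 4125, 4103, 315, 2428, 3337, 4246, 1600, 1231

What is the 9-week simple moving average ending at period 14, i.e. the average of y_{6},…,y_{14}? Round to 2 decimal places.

Sum of periods 6–14: 1066 + 2471 + 3752 + 4072 + 4125 + 4103 + 315 + 2428 + 3337 = 25669
Divide by 9: 25669 / 9 = 2852.11

2852.11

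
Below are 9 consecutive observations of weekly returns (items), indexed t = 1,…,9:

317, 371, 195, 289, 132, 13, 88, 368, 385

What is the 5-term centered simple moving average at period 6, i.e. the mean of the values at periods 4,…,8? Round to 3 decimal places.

178.000

Sum of periods 4–8: 289 + 132 + 13 + 88 + 368 = 890
Divide by 5: 890 / 5 = 178.000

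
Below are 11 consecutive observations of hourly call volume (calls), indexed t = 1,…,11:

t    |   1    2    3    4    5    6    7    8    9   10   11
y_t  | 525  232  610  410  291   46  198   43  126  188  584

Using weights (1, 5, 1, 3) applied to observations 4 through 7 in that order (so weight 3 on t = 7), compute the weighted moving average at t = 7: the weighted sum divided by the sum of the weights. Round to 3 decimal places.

Weighted sum: 1·410 + 5·291 + 1·46 + 3·198 = 410 + 1455 + 46 + 594 = 2505
Weight total: 1 + 5 + 1 + 3 = 10
WMA = 2505 / 10 = 250.500

250.500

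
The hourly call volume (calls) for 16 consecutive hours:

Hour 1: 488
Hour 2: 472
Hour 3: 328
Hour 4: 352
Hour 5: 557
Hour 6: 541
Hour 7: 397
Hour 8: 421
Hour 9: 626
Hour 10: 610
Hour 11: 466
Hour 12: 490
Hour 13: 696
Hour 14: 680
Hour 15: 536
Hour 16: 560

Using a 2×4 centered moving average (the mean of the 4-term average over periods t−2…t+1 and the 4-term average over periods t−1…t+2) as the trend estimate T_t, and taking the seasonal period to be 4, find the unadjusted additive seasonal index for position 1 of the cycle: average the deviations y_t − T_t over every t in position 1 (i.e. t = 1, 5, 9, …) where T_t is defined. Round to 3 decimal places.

104.000

Season position 1 occurs at t = 5, 9, 13 (where T_t is defined).
t=5: T_5 = 453.12500; y_5 − T_5 = 557 − 453.12500 = 103.87500
t=9: T_9 = 522.12500; y_9 − T_9 = 626 − 522.12500 = 103.87500
t=13: T_13 = 591.75000; y_13 − T_13 = 696 − 591.75000 = 104.25000
Mean deviation: (103.87500 + 103.87500 + 104.25000) / 3 = 104.000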